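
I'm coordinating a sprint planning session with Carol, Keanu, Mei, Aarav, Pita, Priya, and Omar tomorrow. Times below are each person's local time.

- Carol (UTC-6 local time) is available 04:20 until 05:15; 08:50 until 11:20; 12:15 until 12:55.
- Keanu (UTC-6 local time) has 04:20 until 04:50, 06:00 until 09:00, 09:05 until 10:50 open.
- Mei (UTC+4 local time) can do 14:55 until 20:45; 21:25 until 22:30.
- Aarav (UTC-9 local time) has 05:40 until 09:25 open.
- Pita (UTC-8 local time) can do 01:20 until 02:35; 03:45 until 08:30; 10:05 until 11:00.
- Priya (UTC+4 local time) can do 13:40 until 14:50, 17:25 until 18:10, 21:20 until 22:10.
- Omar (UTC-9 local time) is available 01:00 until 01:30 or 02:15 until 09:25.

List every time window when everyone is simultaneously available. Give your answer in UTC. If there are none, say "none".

none

Carol in UTC: 10:20-11:15, 14:50-17:20, 18:15-18:55 (add 6h to convert from UTC-6).
Keanu in UTC: 10:20-10:50, 12:00-15:00, 15:05-16:50 (add 6h to convert from UTC-6).
Mei in UTC: 10:55-16:45, 17:25-18:30 (subtract 4h to convert from UTC+4).
Aarav in UTC: 14:40-18:25 (add 9h to convert from UTC-9).
Pita in UTC: 09:20-10:35, 11:45-16:30, 18:05-19:00 (add 8h to convert from UTC-8).
Priya in UTC: 09:40-10:50, 13:25-14:10, 17:20-18:10 (subtract 4h to convert from UTC+4).
Omar in UTC: 10:00-10:30, 11:15-18:25 (add 9h to convert from UTC-9).
Carol ∩ Keanu: 10:20-10:50, 14:50-15:00, 15:05-16:50.
Carol ∩ Keanu ∩ Mei: 14:50-15:00, 15:05-16:45.
Carol ∩ Keanu ∩ Mei ∩ Aarav: 14:50-15:00, 15:05-16:45.
Carol ∩ Keanu ∩ Mei ∩ Aarav ∩ Pita: 14:50-15:00, 15:05-16:30.
Carol ∩ Keanu ∩ Mei ∩ Aarav ∩ Pita ∩ Priya: ∅.
Carol ∩ Keanu ∩ Mei ∩ Aarav ∩ Pita ∩ Priya ∩ Omar: ∅.
There is no time when everyone is free.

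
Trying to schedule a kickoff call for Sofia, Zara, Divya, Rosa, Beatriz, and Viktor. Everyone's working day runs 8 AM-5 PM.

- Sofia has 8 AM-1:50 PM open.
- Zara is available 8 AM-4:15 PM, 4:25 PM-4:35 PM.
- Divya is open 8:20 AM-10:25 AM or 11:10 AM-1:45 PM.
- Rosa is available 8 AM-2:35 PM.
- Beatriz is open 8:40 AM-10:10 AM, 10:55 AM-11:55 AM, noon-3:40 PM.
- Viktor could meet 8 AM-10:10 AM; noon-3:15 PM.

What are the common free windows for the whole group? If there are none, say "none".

Sofia ∩ Zara: 08:00-13:50.
Sofia ∩ Zara ∩ Divya: 08:20-10:25, 11:10-13:45.
Sofia ∩ Zara ∩ Divya ∩ Rosa: 08:20-10:25, 11:10-13:45.
Sofia ∩ Zara ∩ Divya ∩ Rosa ∩ Beatriz: 08:40-10:10, 11:10-11:55, 12:00-13:45.
Sofia ∩ Zara ∩ Divya ∩ Rosa ∩ Beatriz ∩ Viktor: 08:40-10:10, 12:00-13:45.
So the common availability across everyone is 08:40-10:10, 12:00-13:45.

08:40-10:10, 12:00-13:45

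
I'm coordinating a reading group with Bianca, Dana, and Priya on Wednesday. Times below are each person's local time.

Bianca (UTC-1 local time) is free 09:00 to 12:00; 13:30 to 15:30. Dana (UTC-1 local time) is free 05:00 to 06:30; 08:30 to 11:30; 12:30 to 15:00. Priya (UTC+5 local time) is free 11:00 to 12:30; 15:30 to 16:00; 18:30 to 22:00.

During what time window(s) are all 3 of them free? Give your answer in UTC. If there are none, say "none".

10:30-11:00, 14:30-16:00

Bianca in UTC: 10:00-13:00, 14:30-16:30 (add 1h to convert from UTC-1).
Dana in UTC: 06:00-07:30, 09:30-12:30, 13:30-16:00 (add 1h to convert from UTC-1).
Priya in UTC: 06:00-07:30, 10:30-11:00, 13:30-17:00 (subtract 5h to convert from UTC+5).
Bianca ∩ Dana: 10:00-12:30, 14:30-16:00.
Bianca ∩ Dana ∩ Priya: 10:30-11:00, 14:30-16:00.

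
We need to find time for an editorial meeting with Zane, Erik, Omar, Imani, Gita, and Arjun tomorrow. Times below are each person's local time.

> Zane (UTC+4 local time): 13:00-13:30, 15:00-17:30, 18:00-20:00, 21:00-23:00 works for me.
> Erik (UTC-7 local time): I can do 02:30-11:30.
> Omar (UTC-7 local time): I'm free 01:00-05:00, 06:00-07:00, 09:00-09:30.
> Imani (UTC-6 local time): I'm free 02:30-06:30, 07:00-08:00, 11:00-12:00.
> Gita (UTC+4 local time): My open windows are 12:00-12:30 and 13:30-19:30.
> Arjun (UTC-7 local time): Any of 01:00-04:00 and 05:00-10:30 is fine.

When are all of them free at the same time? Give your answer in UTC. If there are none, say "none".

13:00-13:30

Zane in UTC: 09:00-09:30, 11:00-13:30, 14:00-16:00, 17:00-19:00 (subtract 4h to convert from UTC+4).
Erik in UTC: 09:30-18:30 (add 7h to convert from UTC-7).
Omar in UTC: 08:00-12:00, 13:00-14:00, 16:00-16:30 (add 7h to convert from UTC-7).
Imani in UTC: 08:30-12:30, 13:00-14:00, 17:00-18:00 (add 6h to convert from UTC-6).
Gita in UTC: 08:00-08:30, 09:30-15:30 (subtract 4h to convert from UTC+4).
Arjun in UTC: 08:00-11:00, 12:00-17:30 (add 7h to convert from UTC-7).
Zane ∩ Erik: 11:00-13:30, 14:00-16:00, 17:00-18:30.
Zane ∩ Erik ∩ Omar: 11:00-12:00, 13:00-13:30.
Zane ∩ Erik ∩ Omar ∩ Imani: 11:00-12:00, 13:00-13:30.
Zane ∩ Erik ∩ Omar ∩ Imani ∩ Gita: 11:00-12:00, 13:00-13:30.
Zane ∩ Erik ∩ Omar ∩ Imani ∩ Gita ∩ Arjun: 13:00-13:30.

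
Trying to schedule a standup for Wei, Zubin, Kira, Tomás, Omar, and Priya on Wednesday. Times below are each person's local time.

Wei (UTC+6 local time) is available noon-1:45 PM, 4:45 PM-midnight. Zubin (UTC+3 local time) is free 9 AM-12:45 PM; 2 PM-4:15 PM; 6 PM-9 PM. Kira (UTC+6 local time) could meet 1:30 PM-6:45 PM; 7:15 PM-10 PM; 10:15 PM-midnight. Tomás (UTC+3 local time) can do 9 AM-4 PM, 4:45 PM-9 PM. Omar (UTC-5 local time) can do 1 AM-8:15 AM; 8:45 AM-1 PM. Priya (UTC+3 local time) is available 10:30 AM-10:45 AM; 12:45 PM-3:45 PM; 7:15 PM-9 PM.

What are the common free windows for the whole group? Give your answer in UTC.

Wei in UTC: 06:00-07:45, 10:45-18:00 (subtract 6h to convert from UTC+6).
Zubin in UTC: 06:00-09:45, 11:00-13:15, 15:00-18:00 (subtract 3h to convert from UTC+3).
Kira in UTC: 07:30-12:45, 13:15-16:00, 16:15-18:00 (subtract 6h to convert from UTC+6).
Tomás in UTC: 06:00-13:00, 13:45-18:00 (subtract 3h to convert from UTC+3).
Omar in UTC: 06:00-13:15, 13:45-18:00 (add 5h to convert from UTC-5).
Priya in UTC: 07:30-07:45, 09:45-12:45, 16:15-18:00 (subtract 3h to convert from UTC+3).
Wei ∩ Zubin: 06:00-07:45, 11:00-13:15, 15:00-18:00.
Wei ∩ Zubin ∩ Kira: 07:30-07:45, 11:00-12:45, 15:00-16:00, 16:15-18:00.
Wei ∩ Zubin ∩ Kira ∩ Tomás: 07:30-07:45, 11:00-12:45, 15:00-16:00, 16:15-18:00.
Wei ∩ Zubin ∩ Kira ∩ Tomás ∩ Omar: 07:30-07:45, 11:00-12:45, 15:00-16:00, 16:15-18:00.
Wei ∩ Zubin ∩ Kira ∩ Tomás ∩ Omar ∩ Priya: 07:30-07:45, 11:00-12:45, 16:15-18:00.
Those are the intersection windows.

07:30-07:45, 11:00-12:45, 16:15-18:00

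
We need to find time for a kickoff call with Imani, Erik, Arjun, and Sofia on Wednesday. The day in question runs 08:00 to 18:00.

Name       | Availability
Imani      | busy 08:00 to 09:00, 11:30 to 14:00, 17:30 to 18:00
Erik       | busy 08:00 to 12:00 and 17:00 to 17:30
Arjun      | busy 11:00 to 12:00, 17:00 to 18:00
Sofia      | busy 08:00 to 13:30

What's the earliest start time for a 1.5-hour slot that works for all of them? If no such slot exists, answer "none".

Imani free: 09:00-11:30, 14:00-17:30 (invert busy blocks within the working day).
Erik free: 12:00-17:00, 17:30-18:00 (invert busy blocks within the working day).
Arjun free: 08:00-11:00, 12:00-17:00 (invert busy blocks within the working day).
Sofia free: 13:30-18:00 (invert busy blocks within the working day).
Imani ∩ Erik: 14:00-17:00.
Imani ∩ Erik ∩ Arjun: 14:00-17:00.
Imani ∩ Erik ∩ Arjun ∩ Sofia: 14:00-17:00.
Those are the intersection windows.
The first common window of at least 90 minutes is 14:00-17:00, so the earliest start is 14:00.

14:00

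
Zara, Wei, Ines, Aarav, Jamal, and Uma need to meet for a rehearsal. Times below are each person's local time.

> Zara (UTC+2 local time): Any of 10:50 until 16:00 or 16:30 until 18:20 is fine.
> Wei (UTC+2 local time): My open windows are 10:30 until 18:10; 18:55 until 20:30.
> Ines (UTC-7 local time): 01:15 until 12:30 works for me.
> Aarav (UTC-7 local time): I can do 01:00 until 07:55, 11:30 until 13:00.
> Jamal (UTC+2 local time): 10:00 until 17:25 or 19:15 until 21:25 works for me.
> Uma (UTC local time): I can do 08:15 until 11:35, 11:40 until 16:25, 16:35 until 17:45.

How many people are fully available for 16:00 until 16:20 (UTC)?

3

Zara in UTC: 08:50-14:00, 14:30-16:20 (subtract 2h to convert from UTC+2).
Wei in UTC: 08:30-16:10, 16:55-18:30 (subtract 2h to convert from UTC+2).
Ines in UTC: 08:15-19:30 (add 7h to convert from UTC-7).
Aarav in UTC: 08:00-14:55, 18:30-20:00 (add 7h to convert from UTC-7).
Jamal in UTC: 08:00-15:25, 17:15-19:25 (subtract 2h to convert from UTC+2).
Uma in UTC: 08:15-11:35, 11:40-16:25, 16:35-17:45.
Zara, Ines, and Uma can make the full 16:00-16:20 slot — that's 3.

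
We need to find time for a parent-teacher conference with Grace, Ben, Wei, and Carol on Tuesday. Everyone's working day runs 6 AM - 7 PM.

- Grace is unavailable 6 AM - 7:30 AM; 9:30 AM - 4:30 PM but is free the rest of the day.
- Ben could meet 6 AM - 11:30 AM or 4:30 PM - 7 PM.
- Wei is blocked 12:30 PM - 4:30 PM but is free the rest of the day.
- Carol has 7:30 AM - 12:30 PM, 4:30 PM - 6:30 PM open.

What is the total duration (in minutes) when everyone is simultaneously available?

240

Grace free: 07:30-09:30, 16:30-19:00 (invert busy blocks within the working day).
Ben free: 06:00-11:30, 16:30-19:00.
Wei free: 06:00-12:30, 16:30-19:00 (invert busy blocks within the working day).
Carol free: 07:30-12:30, 16:30-18:30.
Grace ∩ Ben: 07:30-09:30, 16:30-19:00.
Grace ∩ Ben ∩ Wei: 07:30-09:30, 16:30-19:00.
Grace ∩ Ben ∩ Wei ∩ Carol: 07:30-09:30, 16:30-18:30.
Summing the common windows: 120 + 120 = 240 minutes.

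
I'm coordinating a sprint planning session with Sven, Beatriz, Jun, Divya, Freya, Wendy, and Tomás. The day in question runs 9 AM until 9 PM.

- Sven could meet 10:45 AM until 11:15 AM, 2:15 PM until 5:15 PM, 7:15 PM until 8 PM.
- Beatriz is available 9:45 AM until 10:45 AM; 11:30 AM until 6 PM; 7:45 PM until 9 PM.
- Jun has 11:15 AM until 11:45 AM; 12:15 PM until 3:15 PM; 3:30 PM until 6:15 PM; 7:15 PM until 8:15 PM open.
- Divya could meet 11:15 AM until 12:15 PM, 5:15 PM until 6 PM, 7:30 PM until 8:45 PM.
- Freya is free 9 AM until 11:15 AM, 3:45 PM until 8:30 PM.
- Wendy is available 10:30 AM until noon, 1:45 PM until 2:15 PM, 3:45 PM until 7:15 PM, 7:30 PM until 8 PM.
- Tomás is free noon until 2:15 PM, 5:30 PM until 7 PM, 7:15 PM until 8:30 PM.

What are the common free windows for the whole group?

Sven ∩ Beatriz: 14:15-17:15, 19:45-20:00.
Sven ∩ Beatriz ∩ Jun: 14:15-15:15, 15:30-17:15, 19:45-20:00.
Sven ∩ Beatriz ∩ Jun ∩ Divya: 19:45-20:00.
Sven ∩ Beatriz ∩ Jun ∩ Divya ∩ Freya: 19:45-20:00.
Sven ∩ Beatriz ∩ Jun ∩ Divya ∩ Freya ∩ Wendy: 19:45-20:00.
Sven ∩ Beatriz ∩ Jun ∩ Divya ∩ Freya ∩ Wendy ∩ Tomás: 19:45-20:00.

19:45-20:00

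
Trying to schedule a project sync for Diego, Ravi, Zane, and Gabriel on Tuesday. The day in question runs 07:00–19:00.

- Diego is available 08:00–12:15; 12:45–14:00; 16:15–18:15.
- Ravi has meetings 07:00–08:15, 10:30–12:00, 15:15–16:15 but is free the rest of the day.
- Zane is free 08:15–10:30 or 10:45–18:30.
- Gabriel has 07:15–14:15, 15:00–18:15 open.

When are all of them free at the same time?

08:15-10:30, 12:00-12:15, 12:45-14:00, 16:15-18:15

Diego free: 08:00-12:15, 12:45-14:00, 16:15-18:15.
Ravi free: 08:15-10:30, 12:00-15:15, 16:15-19:00 (invert busy blocks within the working day).
Zane free: 08:15-10:30, 10:45-18:30.
Gabriel free: 07:15-14:15, 15:00-18:15.
Diego ∩ Ravi: 08:15-10:30, 12:00-12:15, 12:45-14:00, 16:15-18:15.
Diego ∩ Ravi ∩ Zane: 08:15-10:30, 12:00-12:15, 12:45-14:00, 16:15-18:15.
Diego ∩ Ravi ∩ Zane ∩ Gabriel: 08:15-10:30, 12:00-12:15, 12:45-14:00, 16:15-18:15.
So the common availability across everyone is 08:15-10:30, 12:00-12:15, 12:45-14:00, 16:15-18:15.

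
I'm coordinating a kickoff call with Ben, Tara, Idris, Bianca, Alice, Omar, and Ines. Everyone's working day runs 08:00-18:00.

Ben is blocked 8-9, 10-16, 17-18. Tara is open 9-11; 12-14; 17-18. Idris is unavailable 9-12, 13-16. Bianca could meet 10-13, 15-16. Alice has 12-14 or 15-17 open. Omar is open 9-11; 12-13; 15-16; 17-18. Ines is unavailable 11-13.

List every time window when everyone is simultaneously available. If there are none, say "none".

none

Ben free: 09:00-10:00, 16:00-17:00 (invert busy blocks within the working day).
Tara free: 09:00-11:00, 12:00-14:00, 17:00-18:00.
Idris free: 08:00-09:00, 12:00-13:00, 16:00-18:00 (invert busy blocks within the working day).
Bianca free: 10:00-13:00, 15:00-16:00.
Alice free: 12:00-14:00, 15:00-17:00.
Omar free: 09:00-11:00, 12:00-13:00, 15:00-16:00, 17:00-18:00.
Ines free: 08:00-11:00, 13:00-18:00 (invert busy blocks within the working day).
Ben ∩ Tara: 09:00-10:00.
Ben ∩ Tara ∩ Idris: ∅.
Ben ∩ Tara ∩ Idris ∩ Bianca: ∅.
Ben ∩ Tara ∩ Idris ∩ Bianca ∩ Alice: ∅.
Ben ∩ Tara ∩ Idris ∩ Bianca ∩ Alice ∩ Omar: ∅.
Ben ∩ Tara ∩ Idris ∩ Bianca ∩ Alice ∩ Omar ∩ Ines: ∅.
There is no time when everyone is free.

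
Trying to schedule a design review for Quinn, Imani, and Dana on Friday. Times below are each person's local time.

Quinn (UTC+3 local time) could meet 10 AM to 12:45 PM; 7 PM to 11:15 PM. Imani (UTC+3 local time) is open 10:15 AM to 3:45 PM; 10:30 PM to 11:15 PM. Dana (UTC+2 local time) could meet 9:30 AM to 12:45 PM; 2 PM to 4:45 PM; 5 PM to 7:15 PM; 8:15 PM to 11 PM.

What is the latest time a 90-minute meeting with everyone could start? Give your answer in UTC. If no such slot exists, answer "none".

Quinn in UTC: 07:00-09:45, 16:00-20:15 (subtract 3h to convert from UTC+3).
Imani in UTC: 07:15-12:45, 19:30-20:15 (subtract 3h to convert from UTC+3).
Dana in UTC: 07:30-10:45, 12:00-14:45, 15:00-17:15, 18:15-21:00 (subtract 2h to convert from UTC+2).
Quinn ∩ Imani: 07:15-09:45, 19:30-20:15.
Quinn ∩ Imani ∩ Dana: 07:30-09:45, 19:30-20:15.
So the common availability across everyone is 07:30-09:45, 19:30-20:15.
The last common window of at least 90 minutes is 07:30-09:45; a 90-minute meeting can start as late as 08:15 and still end by 09:45.

08:15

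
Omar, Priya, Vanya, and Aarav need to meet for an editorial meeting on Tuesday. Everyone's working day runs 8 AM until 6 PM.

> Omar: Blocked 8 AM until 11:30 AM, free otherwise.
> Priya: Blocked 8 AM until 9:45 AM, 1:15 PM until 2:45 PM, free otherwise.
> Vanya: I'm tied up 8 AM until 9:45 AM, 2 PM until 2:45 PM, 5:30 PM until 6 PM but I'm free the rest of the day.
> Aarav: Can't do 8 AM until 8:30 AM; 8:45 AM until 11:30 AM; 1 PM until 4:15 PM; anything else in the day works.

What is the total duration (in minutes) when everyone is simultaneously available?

165

Omar free: 11:30-18:00 (invert busy blocks within the working day).
Priya free: 09:45-13:15, 14:45-18:00 (invert busy blocks within the working day).
Vanya free: 09:45-14:00, 14:45-17:30 (invert busy blocks within the working day).
Aarav free: 08:30-08:45, 11:30-13:00, 16:15-18:00 (invert busy blocks within the working day).
Omar ∩ Priya: 11:30-13:15, 14:45-18:00.
Omar ∩ Priya ∩ Vanya: 11:30-13:15, 14:45-17:30.
Omar ∩ Priya ∩ Vanya ∩ Aarav: 11:30-13:00, 16:15-17:30.
Those are the intersection windows.
Summing the common windows: 90 + 75 = 165 minutes.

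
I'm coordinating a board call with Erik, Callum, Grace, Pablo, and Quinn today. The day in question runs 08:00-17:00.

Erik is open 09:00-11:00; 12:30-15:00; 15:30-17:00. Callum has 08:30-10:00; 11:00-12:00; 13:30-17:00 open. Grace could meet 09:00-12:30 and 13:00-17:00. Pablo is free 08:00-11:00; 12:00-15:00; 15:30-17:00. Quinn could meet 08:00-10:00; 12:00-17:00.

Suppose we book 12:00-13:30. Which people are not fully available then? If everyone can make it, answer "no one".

Erik: not fully free for 12:00-13:30. Callum: not fully free for 12:00-13:30. Grace: not fully free for 12:00-13:30. Pablo: free for 12:00-13:30. Quinn: free for 12:00-13:30.

Callum, Erik, Grace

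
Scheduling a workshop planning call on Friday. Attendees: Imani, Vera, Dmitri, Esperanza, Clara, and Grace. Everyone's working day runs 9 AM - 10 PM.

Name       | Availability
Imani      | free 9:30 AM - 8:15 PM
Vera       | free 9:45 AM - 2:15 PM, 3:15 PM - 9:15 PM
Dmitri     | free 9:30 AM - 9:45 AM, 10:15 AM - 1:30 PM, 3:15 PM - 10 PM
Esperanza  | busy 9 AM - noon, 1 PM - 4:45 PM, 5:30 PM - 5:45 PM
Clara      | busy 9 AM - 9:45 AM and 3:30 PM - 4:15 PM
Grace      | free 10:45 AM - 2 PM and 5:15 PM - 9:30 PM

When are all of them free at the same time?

12:00-13:00, 17:15-17:30, 17:45-20:15

Imani free: 09:30-20:15.
Vera free: 09:45-14:15, 15:15-21:15.
Dmitri free: 09:30-09:45, 10:15-13:30, 15:15-22:00.
Esperanza free: 12:00-13:00, 16:45-17:30, 17:45-22:00 (invert busy blocks within the working day).
Clara free: 09:45-15:30, 16:15-22:00 (invert busy blocks within the working day).
Grace free: 10:45-14:00, 17:15-21:30.
Imani ∩ Vera: 09:45-14:15, 15:15-20:15.
Imani ∩ Vera ∩ Dmitri: 10:15-13:30, 15:15-20:15.
Imani ∩ Vera ∩ Dmitri ∩ Esperanza: 12:00-13:00, 16:45-17:30, 17:45-20:15.
Imani ∩ Vera ∩ Dmitri ∩ Esperanza ∩ Clara: 12:00-13:00, 16:45-17:30, 17:45-20:15.
Imani ∩ Vera ∩ Dmitri ∩ Esperanza ∩ Clara ∩ Grace: 12:00-13:00, 17:15-17:30, 17:45-20:15.
So the common availability across everyone is 12:00-13:00, 17:15-17:30, 17:45-20:15.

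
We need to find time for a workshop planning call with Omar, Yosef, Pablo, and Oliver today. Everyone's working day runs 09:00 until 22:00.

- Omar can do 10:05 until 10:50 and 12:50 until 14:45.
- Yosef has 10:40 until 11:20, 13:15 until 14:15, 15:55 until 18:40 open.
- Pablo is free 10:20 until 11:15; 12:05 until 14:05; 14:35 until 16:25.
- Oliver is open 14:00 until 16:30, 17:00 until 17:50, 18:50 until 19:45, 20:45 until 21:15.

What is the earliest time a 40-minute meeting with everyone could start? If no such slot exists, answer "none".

none

Omar ∩ Yosef: 10:40-10:50, 13:15-14:15.
Omar ∩ Yosef ∩ Pablo: 10:40-10:50, 13:15-14:05.
Omar ∩ Yosef ∩ Pablo ∩ Oliver: 14:00-14:05.
So the common availability across everyone is 14:00-14:05.
No common window is at least 40 minutes long.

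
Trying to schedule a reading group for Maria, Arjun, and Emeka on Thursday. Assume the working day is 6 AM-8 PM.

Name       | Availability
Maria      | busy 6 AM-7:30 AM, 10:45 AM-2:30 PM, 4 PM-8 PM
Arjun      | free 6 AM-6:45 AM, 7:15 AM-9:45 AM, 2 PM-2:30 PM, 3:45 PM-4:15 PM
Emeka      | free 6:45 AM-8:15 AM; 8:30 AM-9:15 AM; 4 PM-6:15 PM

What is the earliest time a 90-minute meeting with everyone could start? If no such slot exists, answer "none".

none

Maria free: 07:30-10:45, 14:30-16:00 (invert busy blocks within the working day).
Arjun free: 06:00-06:45, 07:15-09:45, 14:00-14:30, 15:45-16:15.
Emeka free: 06:45-08:15, 08:30-09:15, 16:00-18:15.
Maria ∩ Arjun: 07:30-09:45, 15:45-16:00.
Maria ∩ Arjun ∩ Emeka: 07:30-08:15, 08:30-09:15.
Those are the intersection windows.
No common window is at least 90 minutes long.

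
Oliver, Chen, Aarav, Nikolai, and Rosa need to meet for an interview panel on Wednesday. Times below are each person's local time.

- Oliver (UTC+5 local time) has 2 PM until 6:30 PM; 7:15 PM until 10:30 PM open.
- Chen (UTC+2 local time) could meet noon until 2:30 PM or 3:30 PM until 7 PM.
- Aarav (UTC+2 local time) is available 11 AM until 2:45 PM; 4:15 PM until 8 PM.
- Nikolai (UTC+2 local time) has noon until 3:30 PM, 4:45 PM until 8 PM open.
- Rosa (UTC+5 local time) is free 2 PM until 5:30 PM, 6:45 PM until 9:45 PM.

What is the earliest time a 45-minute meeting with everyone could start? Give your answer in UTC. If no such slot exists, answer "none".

10:00

Oliver in UTC: 09:00-13:30, 14:15-17:30 (subtract 5h to convert from UTC+5).
Chen in UTC: 10:00-12:30, 13:30-17:00 (subtract 2h to convert from UTC+2).
Aarav in UTC: 09:00-12:45, 14:15-18:00 (subtract 2h to convert from UTC+2).
Nikolai in UTC: 10:00-13:30, 14:45-18:00 (subtract 2h to convert from UTC+2).
Rosa in UTC: 09:00-12:30, 13:45-16:45 (subtract 5h to convert from UTC+5).
Oliver ∩ Chen: 10:00-12:30, 14:15-17:00.
Oliver ∩ Chen ∩ Aarav: 10:00-12:30, 14:15-17:00.
Oliver ∩ Chen ∩ Aarav ∩ Nikolai: 10:00-12:30, 14:45-17:00.
Oliver ∩ Chen ∩ Aarav ∩ Nikolai ∩ Rosa: 10:00-12:30, 14:45-16:45.
So the common availability across everyone is 10:00-12:30, 14:45-16:45.
The first common window of at least 45 minutes is 10:00-12:30, so the earliest start is 10:00.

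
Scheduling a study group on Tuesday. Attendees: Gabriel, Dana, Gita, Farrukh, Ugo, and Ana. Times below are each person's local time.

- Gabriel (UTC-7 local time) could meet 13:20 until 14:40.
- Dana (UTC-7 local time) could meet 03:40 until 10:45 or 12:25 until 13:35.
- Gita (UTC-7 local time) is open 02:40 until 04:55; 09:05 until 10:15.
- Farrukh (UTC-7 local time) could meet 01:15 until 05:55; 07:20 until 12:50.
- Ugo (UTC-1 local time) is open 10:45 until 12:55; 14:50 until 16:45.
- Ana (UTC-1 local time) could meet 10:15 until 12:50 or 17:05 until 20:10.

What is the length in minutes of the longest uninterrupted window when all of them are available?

Gabriel in UTC: 20:20-21:40 (add 7h to convert from UTC-7).
Dana in UTC: 10:40-17:45, 19:25-20:35 (add 7h to convert from UTC-7).
Gita in UTC: 09:40-11:55, 16:05-17:15 (add 7h to convert from UTC-7).
Farrukh in UTC: 08:15-12:55, 14:20-19:50 (add 7h to convert from UTC-7).
Ugo in UTC: 11:45-13:55, 15:50-17:45 (add 1h to convert from UTC-1).
Ana in UTC: 11:15-13:50, 18:05-21:10 (add 1h to convert from UTC-1).
Gabriel ∩ Dana: 20:20-20:35.
Gabriel ∩ Dana ∩ Gita: ∅.
Gabriel ∩ Dana ∩ Gita ∩ Farrukh: ∅.
Gabriel ∩ Dana ∩ Gita ∩ Farrukh ∩ Ugo: ∅.
Gabriel ∩ Dana ∩ Gita ∩ Farrukh ∩ Ugo ∩ Ana: ∅.
There is no time when everyone is free.
No common window exists, so the longest block is 0 minutes.

0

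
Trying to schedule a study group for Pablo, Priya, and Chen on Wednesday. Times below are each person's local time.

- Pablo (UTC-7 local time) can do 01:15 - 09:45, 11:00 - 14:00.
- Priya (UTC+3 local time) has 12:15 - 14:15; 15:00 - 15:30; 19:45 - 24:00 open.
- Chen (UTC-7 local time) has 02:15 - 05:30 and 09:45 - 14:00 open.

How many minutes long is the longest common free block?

180

Pablo in UTC: 08:15-16:45, 18:00-21:00 (add 7h to convert from UTC-7).
Priya in UTC: 09:15-11:15, 12:00-12:30, 16:45-21:00 (subtract 3h to convert from UTC+3).
Chen in UTC: 09:15-12:30, 16:45-21:00 (add 7h to convert from UTC-7).
Pablo ∩ Priya: 09:15-11:15, 12:00-12:30, 18:00-21:00.
Pablo ∩ Priya ∩ Chen: 09:15-11:15, 12:00-12:30, 18:00-21:00.
Those are the intersection windows.
The longest is 18:00-21:00 at 180 minutes.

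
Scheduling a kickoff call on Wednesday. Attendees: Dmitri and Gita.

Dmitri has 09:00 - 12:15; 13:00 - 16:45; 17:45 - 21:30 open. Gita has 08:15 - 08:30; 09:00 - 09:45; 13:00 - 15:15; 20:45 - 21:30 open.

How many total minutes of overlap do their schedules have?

Dmitri ∩ Gita: 09:00-09:45, 13:00-15:15, 20:45-21:30.
Summing the common windows: 45 + 135 + 45 = 225 minutes.

225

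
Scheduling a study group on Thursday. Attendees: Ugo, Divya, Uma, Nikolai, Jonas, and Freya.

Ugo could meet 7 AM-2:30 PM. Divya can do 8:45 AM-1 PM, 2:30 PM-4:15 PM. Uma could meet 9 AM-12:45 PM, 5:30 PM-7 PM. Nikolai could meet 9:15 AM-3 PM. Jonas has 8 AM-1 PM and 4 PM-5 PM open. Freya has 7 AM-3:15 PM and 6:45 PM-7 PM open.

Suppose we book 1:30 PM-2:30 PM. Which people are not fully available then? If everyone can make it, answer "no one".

Ugo: free for 13:30-14:30. Divya: not fully free for 13:30-14:30. Uma: not fully free for 13:30-14:30. Nikolai: free for 13:30-14:30. Jonas: not fully free for 13:30-14:30. Freya: free for 13:30-14:30.

Divya, Jonas, Uma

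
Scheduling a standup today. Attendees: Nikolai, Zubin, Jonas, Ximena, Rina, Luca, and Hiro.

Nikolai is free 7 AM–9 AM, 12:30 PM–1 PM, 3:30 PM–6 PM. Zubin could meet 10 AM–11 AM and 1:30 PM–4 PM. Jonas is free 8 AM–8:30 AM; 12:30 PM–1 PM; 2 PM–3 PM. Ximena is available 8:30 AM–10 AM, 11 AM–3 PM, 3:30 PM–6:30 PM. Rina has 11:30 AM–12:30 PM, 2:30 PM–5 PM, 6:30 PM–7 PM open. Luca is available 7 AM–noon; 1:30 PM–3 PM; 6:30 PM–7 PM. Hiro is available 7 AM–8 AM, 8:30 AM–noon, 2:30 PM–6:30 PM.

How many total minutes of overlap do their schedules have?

0

Nikolai ∩ Zubin: 15:30-16:00.
Nikolai ∩ Zubin ∩ Jonas: ∅.
Nikolai ∩ Zubin ∩ Jonas ∩ Ximena: ∅.
Nikolai ∩ Zubin ∩ Jonas ∩ Ximena ∩ Rina: ∅.
Nikolai ∩ Zubin ∩ Jonas ∩ Ximena ∩ Rina ∩ Luca: ∅.
Nikolai ∩ Zubin ∩ Jonas ∩ Ximena ∩ Rina ∩ Luca ∩ Hiro: ∅.
There is no time when everyone is free.
There is no common window, so the total is 0 minutes.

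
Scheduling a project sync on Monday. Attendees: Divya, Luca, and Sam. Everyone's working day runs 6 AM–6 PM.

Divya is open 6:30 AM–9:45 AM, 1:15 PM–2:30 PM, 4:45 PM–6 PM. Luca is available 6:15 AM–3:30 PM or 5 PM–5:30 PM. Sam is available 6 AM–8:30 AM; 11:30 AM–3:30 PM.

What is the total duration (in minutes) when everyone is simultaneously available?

Divya ∩ Luca: 06:30-09:45, 13:15-14:30, 17:00-17:30.
Divya ∩ Luca ∩ Sam: 06:30-08:30, 13:15-14:30.
Summing the common windows: 120 + 75 = 195 minutes.

195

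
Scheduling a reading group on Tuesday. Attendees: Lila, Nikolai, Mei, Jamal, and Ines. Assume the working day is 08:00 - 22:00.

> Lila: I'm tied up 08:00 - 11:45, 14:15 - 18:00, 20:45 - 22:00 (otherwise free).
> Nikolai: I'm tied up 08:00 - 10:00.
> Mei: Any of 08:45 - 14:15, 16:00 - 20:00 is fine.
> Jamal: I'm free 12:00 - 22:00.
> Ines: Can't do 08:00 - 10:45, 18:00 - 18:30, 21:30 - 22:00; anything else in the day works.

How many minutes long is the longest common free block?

135

Lila free: 11:45-14:15, 18:00-20:45 (invert busy blocks within the working day).
Nikolai free: 10:00-22:00 (invert busy blocks within the working day).
Mei free: 08:45-14:15, 16:00-20:00.
Jamal free: 12:00-22:00.
Ines free: 10:45-18:00, 18:30-21:30 (invert busy blocks within the working day).
Lila ∩ Nikolai: 11:45-14:15, 18:00-20:45.
Lila ∩ Nikolai ∩ Mei: 11:45-14:15, 18:00-20:00.
Lila ∩ Nikolai ∩ Mei ∩ Jamal: 12:00-14:15, 18:00-20:00.
Lila ∩ Nikolai ∩ Mei ∩ Jamal ∩ Ines: 12:00-14:15, 18:30-20:00.
So the common availability across everyone is 12:00-14:15, 18:30-20:00.
The longest is 12:00-14:15 at 135 minutes.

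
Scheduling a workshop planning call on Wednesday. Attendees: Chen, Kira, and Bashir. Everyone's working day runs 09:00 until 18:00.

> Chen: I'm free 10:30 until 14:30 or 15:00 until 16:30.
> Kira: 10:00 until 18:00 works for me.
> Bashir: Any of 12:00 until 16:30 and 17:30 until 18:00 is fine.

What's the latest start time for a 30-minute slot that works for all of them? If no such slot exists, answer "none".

Chen ∩ Kira: 10:30-14:30, 15:00-16:30.
Chen ∩ Kira ∩ Bashir: 12:00-14:30, 15:00-16:30.
The last common window of at least 30 minutes is 15:00-16:30; a 30-minute meeting can start as late as 16:00 and still end by 16:30.

16:00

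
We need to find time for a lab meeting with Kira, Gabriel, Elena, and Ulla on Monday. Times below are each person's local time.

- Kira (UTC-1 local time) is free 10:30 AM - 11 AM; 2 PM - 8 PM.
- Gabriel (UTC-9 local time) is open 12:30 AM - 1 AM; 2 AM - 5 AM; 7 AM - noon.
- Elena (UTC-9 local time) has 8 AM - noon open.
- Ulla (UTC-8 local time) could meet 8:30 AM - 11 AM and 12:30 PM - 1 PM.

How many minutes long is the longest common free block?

Kira in UTC: 11:30-12:00, 15:00-21:00 (add 1h to convert from UTC-1).
Gabriel in UTC: 09:30-10:00, 11:00-14:00, 16:00-21:00 (add 9h to convert from UTC-9).
Elena in UTC: 17:00-21:00 (add 9h to convert from UTC-9).
Ulla in UTC: 16:30-19:00, 20:30-21:00 (add 8h to convert from UTC-8).
Kira ∩ Gabriel: 11:30-12:00, 16:00-21:00.
Kira ∩ Gabriel ∩ Elena: 17:00-21:00.
Kira ∩ Gabriel ∩ Elena ∩ Ulla: 17:00-19:00, 20:30-21:00.
So the common availability across everyone is 17:00-19:00, 20:30-21:00.
The longest is 17:00-19:00 at 120 minutes.

120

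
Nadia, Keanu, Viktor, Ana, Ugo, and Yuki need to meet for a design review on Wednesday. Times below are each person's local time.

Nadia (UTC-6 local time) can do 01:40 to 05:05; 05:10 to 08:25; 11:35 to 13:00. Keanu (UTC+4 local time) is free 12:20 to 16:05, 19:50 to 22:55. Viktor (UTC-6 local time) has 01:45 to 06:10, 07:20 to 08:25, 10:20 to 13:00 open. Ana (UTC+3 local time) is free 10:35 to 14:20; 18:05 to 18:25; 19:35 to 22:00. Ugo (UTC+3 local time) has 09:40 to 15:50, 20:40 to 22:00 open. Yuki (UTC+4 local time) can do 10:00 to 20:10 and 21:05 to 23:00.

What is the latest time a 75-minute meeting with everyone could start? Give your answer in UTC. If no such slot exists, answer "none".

Nadia in UTC: 07:40-11:05, 11:10-14:25, 17:35-19:00 (add 6h to convert from UTC-6).
Keanu in UTC: 08:20-12:05, 15:50-18:55 (subtract 4h to convert from UTC+4).
Viktor in UTC: 07:45-12:10, 13:20-14:25, 16:20-19:00 (add 6h to convert from UTC-6).
Ana in UTC: 07:35-11:20, 15:05-15:25, 16:35-19:00 (subtract 3h to convert from UTC+3).
Ugo in UTC: 06:40-12:50, 17:40-19:00 (subtract 3h to convert from UTC+3).
Yuki in UTC: 06:00-16:10, 17:05-19:00 (subtract 4h to convert from UTC+4).
Nadia ∩ Keanu: 08:20-11:05, 11:10-12:05, 17:35-18:55.
Nadia ∩ Keanu ∩ Viktor: 08:20-11:05, 11:10-12:05, 17:35-18:55.
Nadia ∩ Keanu ∩ Viktor ∩ Ana: 08:20-11:05, 11:10-11:20, 17:35-18:55.
Nadia ∩ Keanu ∩ Viktor ∩ Ana ∩ Ugo: 08:20-11:05, 11:10-11:20, 17:40-18:55.
Nadia ∩ Keanu ∩ Viktor ∩ Ana ∩ Ugo ∩ Yuki: 08:20-11:05, 11:10-11:20, 17:40-18:55.
So the common availability across everyone is 08:20-11:05, 11:10-11:20, 17:40-18:55.
The last common window of at least 75 minutes is 17:40-18:55; a 75-minute meeting can start as late as 17:40 and still end by 18:55.

17:40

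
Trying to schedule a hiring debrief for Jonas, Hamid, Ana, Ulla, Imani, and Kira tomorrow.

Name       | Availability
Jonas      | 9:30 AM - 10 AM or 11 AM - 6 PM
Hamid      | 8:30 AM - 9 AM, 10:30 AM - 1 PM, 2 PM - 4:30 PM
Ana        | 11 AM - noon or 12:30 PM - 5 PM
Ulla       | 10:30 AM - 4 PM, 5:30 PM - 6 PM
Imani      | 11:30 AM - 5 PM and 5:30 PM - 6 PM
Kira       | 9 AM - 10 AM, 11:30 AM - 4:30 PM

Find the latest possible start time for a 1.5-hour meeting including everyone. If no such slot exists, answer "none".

14:30

Jonas ∩ Hamid: 11:00-13:00, 14:00-16:30.
Jonas ∩ Hamid ∩ Ana: 11:00-12:00, 12:30-13:00, 14:00-16:30.
Jonas ∩ Hamid ∩ Ana ∩ Ulla: 11:00-12:00, 12:30-13:00, 14:00-16:00.
Jonas ∩ Hamid ∩ Ana ∩ Ulla ∩ Imani: 11:30-12:00, 12:30-13:00, 14:00-16:00.
Jonas ∩ Hamid ∩ Ana ∩ Ulla ∩ Imani ∩ Kira: 11:30-12:00, 12:30-13:00, 14:00-16:00.
The last common window of at least 90 minutes is 14:00-16:00; a 90-minute meeting can start as late as 14:30 and still end by 16:00.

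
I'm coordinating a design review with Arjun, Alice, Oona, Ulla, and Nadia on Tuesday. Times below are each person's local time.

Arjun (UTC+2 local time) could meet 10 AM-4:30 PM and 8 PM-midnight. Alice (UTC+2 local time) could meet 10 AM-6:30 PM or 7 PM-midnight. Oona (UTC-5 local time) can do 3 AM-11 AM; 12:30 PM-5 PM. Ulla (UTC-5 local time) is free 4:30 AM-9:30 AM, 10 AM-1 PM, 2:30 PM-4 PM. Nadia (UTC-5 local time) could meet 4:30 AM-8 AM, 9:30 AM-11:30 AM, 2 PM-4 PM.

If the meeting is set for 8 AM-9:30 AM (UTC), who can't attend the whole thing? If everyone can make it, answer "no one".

Arjun in UTC: 08:00-14:30, 18:00-22:00 (subtract 2h to convert from UTC+2).
Alice in UTC: 08:00-16:30, 17:00-22:00 (subtract 2h to convert from UTC+2).
Oona in UTC: 08:00-16:00, 17:30-22:00 (add 5h to convert from UTC-5).
Ulla in UTC: 09:30-14:30, 15:00-18:00, 19:30-21:00 (add 5h to convert from UTC-5).
Nadia in UTC: 09:30-13:00, 14:30-16:30, 19:00-21:00 (add 5h to convert from UTC-5).
Arjun: free for 08:00-09:30. Alice: free for 08:00-09:30. Oona: free for 08:00-09:30. Ulla: not fully free for 08:00-09:30. Nadia: not fully free for 08:00-09:30.

Nadia, Ulla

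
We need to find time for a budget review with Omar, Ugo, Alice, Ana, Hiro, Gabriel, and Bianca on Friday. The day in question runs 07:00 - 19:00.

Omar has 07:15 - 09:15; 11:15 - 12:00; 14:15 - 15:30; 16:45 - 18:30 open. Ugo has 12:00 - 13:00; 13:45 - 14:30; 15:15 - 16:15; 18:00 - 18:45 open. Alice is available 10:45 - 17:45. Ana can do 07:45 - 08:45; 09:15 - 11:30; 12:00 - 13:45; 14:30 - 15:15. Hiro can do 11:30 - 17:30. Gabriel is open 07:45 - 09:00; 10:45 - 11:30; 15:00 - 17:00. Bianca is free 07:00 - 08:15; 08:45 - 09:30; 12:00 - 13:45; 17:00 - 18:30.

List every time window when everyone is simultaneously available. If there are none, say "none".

Omar ∩ Ugo: 14:15-14:30, 15:15-15:30, 18:00-18:30.
Omar ∩ Ugo ∩ Alice: 14:15-14:30, 15:15-15:30.
Omar ∩ Ugo ∩ Alice ∩ Ana: ∅.
Omar ∩ Ugo ∩ Alice ∩ Ana ∩ Hiro: ∅.
Omar ∩ Ugo ∩ Alice ∩ Ana ∩ Hiro ∩ Gabriel: ∅.
Omar ∩ Ugo ∩ Alice ∩ Ana ∩ Hiro ∩ Gabriel ∩ Bianca: ∅.
There is no time when everyone is free.

none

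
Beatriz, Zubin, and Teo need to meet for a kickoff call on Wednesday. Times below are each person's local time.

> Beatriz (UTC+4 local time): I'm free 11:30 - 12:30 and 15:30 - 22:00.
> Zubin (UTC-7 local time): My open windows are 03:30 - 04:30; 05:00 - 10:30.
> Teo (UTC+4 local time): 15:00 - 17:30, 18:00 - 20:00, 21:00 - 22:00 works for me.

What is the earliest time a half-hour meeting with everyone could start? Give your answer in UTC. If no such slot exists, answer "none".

Beatriz in UTC: 07:30-08:30, 11:30-18:00 (subtract 4h to convert from UTC+4).
Zubin in UTC: 10:30-11:30, 12:00-17:30 (add 7h to convert from UTC-7).
Teo in UTC: 11:00-13:30, 14:00-16:00, 17:00-18:00 (subtract 4h to convert from UTC+4).
Beatriz ∩ Zubin: 12:00-17:30.
Beatriz ∩ Zubin ∩ Teo: 12:00-13:30, 14:00-16:00, 17:00-17:30.
The first common window of at least 30 minutes is 12:00-13:30, so the earliest start is 12:00.

12:00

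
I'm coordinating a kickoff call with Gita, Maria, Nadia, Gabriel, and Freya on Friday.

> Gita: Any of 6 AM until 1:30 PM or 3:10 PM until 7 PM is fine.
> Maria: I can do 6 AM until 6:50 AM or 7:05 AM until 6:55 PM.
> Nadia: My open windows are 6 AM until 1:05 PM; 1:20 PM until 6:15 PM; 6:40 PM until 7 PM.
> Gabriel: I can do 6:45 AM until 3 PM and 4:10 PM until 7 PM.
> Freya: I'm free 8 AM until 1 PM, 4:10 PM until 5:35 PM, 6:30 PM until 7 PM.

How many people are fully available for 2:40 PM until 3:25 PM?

2

Maria and Nadia can make the full 14:40-15:25 slot — that's 2.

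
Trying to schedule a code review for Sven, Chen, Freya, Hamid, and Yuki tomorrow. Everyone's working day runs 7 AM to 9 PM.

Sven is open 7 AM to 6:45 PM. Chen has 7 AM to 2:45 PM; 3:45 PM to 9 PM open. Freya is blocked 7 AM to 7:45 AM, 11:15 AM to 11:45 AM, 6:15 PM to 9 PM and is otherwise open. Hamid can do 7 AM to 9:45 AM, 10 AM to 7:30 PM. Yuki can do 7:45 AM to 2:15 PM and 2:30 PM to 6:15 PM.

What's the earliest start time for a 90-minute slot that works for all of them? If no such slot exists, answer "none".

Sven free: 07:00-18:45.
Chen free: 07:00-14:45, 15:45-21:00.
Freya free: 07:45-11:15, 11:45-18:15 (invert busy blocks within the working day).
Hamid free: 07:00-09:45, 10:00-19:30.
Yuki free: 07:45-14:15, 14:30-18:15.
Sven ∩ Chen: 07:00-14:45, 15:45-18:45.
Sven ∩ Chen ∩ Freya: 07:45-11:15, 11:45-14:45, 15:45-18:15.
Sven ∩ Chen ∩ Freya ∩ Hamid: 07:45-09:45, 10:00-11:15, 11:45-14:45, 15:45-18:15.
Sven ∩ Chen ∩ Freya ∩ Hamid ∩ Yuki: 07:45-09:45, 10:00-11:15, 11:45-14:15, 14:30-14:45, 15:45-18:15.
The first common window of at least 90 minutes is 07:45-09:45, so the earliest start is 07:45.

07:45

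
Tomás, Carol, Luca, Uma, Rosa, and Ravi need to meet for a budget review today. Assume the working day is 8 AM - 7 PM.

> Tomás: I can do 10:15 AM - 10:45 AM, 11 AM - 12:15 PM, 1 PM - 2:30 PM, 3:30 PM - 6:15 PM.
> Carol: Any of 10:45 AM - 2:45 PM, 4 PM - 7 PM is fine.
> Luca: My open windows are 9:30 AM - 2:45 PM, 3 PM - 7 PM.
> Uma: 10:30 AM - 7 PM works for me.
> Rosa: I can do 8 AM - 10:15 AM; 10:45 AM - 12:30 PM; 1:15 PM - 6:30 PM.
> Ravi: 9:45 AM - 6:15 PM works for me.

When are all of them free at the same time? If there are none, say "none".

11:00-12:15, 13:15-14:30, 16:00-18:15

Tomás ∩ Carol: 11:00-12:15, 13:00-14:30, 16:00-18:15.
Tomás ∩ Carol ∩ Luca: 11:00-12:15, 13:00-14:30, 16:00-18:15.
Tomás ∩ Carol ∩ Luca ∩ Uma: 11:00-12:15, 13:00-14:30, 16:00-18:15.
Tomás ∩ Carol ∩ Luca ∩ Uma ∩ Rosa: 11:00-12:15, 13:15-14:30, 16:00-18:15.
Tomás ∩ Carol ∩ Luca ∩ Uma ∩ Rosa ∩ Ravi: 11:00-12:15, 13:15-14:30, 16:00-18:15.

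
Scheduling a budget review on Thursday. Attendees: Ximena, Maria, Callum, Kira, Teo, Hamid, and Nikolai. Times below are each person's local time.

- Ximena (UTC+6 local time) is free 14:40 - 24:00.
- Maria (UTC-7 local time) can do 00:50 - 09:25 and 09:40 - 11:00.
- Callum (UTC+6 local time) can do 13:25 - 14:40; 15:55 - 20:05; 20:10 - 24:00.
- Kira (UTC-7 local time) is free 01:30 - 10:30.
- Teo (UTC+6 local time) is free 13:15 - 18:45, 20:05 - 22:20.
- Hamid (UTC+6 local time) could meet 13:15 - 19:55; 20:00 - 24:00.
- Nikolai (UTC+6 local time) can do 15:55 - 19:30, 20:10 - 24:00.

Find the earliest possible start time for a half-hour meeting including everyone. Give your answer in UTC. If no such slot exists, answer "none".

Ximena in UTC: 08:40-18:00 (subtract 6h to convert from UTC+6).
Maria in UTC: 07:50-16:25, 16:40-18:00 (add 7h to convert from UTC-7).
Callum in UTC: 07:25-08:40, 09:55-14:05, 14:10-18:00 (subtract 6h to convert from UTC+6).
Kira in UTC: 08:30-17:30 (add 7h to convert from UTC-7).
Teo in UTC: 07:15-12:45, 14:05-16:20 (subtract 6h to convert from UTC+6).
Hamid in UTC: 07:15-13:55, 14:00-18:00 (subtract 6h to convert from UTC+6).
Nikolai in UTC: 09:55-13:30, 14:10-18:00 (subtract 6h to convert from UTC+6).
Ximena ∩ Maria: 08:40-16:25, 16:40-18:00.
Ximena ∩ Maria ∩ Callum: 09:55-14:05, 14:10-16:25, 16:40-18:00.
Ximena ∩ Maria ∩ Callum ∩ Kira: 09:55-14:05, 14:10-16:25, 16:40-17:30.
Ximena ∩ Maria ∩ Callum ∩ Kira ∩ Teo: 09:55-12:45, 14:10-16:20.
Ximena ∩ Maria ∩ Callum ∩ Kira ∩ Teo ∩ Hamid: 09:55-12:45, 14:10-16:20.
Ximena ∩ Maria ∩ Callum ∩ Kira ∩ Teo ∩ Hamid ∩ Nikolai: 09:55-12:45, 14:10-16:20.
The first common window of at least 30 minutes is 09:55-12:45, so the earliest start is 09:55.

09:55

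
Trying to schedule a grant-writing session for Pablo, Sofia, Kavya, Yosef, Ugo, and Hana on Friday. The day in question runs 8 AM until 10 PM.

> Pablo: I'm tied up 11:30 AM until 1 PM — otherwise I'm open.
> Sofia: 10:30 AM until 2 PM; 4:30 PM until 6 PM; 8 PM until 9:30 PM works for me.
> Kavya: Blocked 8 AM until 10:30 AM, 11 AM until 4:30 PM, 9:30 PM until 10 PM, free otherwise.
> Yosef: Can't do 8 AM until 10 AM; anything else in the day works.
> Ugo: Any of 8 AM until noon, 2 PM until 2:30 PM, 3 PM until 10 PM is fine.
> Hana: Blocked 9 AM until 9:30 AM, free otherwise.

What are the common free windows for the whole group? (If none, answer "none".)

Pablo free: 08:00-11:30, 13:00-22:00 (invert busy blocks within the working day).
Sofia free: 10:30-14:00, 16:30-18:00, 20:00-21:30.
Kavya free: 10:30-11:00, 16:30-21:30 (invert busy blocks within the working day).
Yosef free: 10:00-22:00 (invert busy blocks within the working day).
Ugo free: 08:00-12:00, 14:00-14:30, 15:00-22:00.
Hana free: 08:00-09:00, 09:30-22:00 (invert busy blocks within the working day).
Pablo ∩ Sofia: 10:30-11:30, 13:00-14:00, 16:30-18:00, 20:00-21:30.
Pablo ∩ Sofia ∩ Kavya: 10:30-11:00, 16:30-18:00, 20:00-21:30.
Pablo ∩ Sofia ∩ Kavya ∩ Yosef: 10:30-11:00, 16:30-18:00, 20:00-21:30.
Pablo ∩ Sofia ∩ Kavya ∩ Yosef ∩ Ugo: 10:30-11:00, 16:30-18:00, 20:00-21:30.
Pablo ∩ Sofia ∩ Kavya ∩ Yosef ∩ Ugo ∩ Hana: 10:30-11:00, 16:30-18:00, 20:00-21:30.

10:30-11:00, 16:30-18:00, 20:00-21:30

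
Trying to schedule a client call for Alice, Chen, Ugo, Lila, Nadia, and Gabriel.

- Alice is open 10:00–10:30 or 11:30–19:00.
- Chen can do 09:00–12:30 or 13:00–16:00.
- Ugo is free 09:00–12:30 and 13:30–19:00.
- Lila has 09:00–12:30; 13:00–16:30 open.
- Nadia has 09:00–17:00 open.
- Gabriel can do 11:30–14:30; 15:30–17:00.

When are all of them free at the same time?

Alice ∩ Chen: 10:00-10:30, 11:30-12:30, 13:00-16:00.
Alice ∩ Chen ∩ Ugo: 10:00-10:30, 11:30-12:30, 13:30-16:00.
Alice ∩ Chen ∩ Ugo ∩ Lila: 10:00-10:30, 11:30-12:30, 13:30-16:00.
Alice ∩ Chen ∩ Ugo ∩ Lila ∩ Nadia: 10:00-10:30, 11:30-12:30, 13:30-16:00.
Alice ∩ Chen ∩ Ugo ∩ Lila ∩ Nadia ∩ Gabriel: 11:30-12:30, 13:30-14:30, 15:30-16:00.
So the common availability across everyone is 11:30-12:30, 13:30-14:30, 15:30-16:00.

11:30-12:30, 13:30-14:30, 15:30-16:00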